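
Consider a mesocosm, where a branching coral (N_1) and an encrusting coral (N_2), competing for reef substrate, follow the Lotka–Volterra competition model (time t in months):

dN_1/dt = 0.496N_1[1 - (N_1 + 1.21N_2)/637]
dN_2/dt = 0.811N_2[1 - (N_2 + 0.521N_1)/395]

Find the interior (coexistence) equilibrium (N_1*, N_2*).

Setting both brackets to zero gives the nullclines N_1 + 1.21N_2 = 637 and 0.521N_1 + N_2 = 395.
Substituting N_2 = 395 - 0.521N_1 into the first: N_1(1 - 1.21·0.521) = 637 - 1.21·395.
So N_1* = 159/0.37 = 430, and then N_2* = 395 - 0.521·430 = 171.

N_1* ≈ 430, N_2* ≈ 171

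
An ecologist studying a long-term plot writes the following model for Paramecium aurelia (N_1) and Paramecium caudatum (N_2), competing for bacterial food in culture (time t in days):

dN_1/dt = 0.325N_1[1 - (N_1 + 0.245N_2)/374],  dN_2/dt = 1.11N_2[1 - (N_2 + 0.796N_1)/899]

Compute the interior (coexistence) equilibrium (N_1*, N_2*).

N_1* ≈ 191, N_2* ≈ 747

Setting both brackets to zero gives the nullclines N_1 + 0.245N_2 = 374 and 0.796N_1 + N_2 = 899.
Substituting N_2 = 899 - 0.796N_1 into the first: N_1(1 - 0.245·0.796) = 374 - 0.245·899.
So N_1* = 154/0.805 = 191, and then N_2* = 899 - 0.796·191 = 747.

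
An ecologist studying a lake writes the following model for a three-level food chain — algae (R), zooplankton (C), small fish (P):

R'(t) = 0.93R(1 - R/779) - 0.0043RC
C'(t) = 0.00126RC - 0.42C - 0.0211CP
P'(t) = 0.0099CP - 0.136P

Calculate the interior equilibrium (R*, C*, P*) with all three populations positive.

R* ≈ 730, C* ≈ 13.7, P* ≈ 23.7

From dP/dt = 0: 0.0099C* = 0.136, so C* = 13.7.
From dR/dt = 0: 0.93(1 - R*/779) = 0.0043·13.7, giving R* = 779·(1 - 0.0635) = 730.
From dC/dt = 0: 0.00126·730 - 0.42 = 0.0211P*, so P* = 0.499/0.0211 = 23.7.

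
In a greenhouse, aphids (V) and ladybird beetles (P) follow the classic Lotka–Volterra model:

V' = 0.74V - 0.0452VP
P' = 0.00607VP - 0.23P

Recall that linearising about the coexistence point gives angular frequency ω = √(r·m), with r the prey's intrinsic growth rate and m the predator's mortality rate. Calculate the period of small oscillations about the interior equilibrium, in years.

T ≈ 15.2 years

Here r = 0.74 and m = 0.23, so r·m = 0.17.
ω = √0.17 = 0.413 per year, hence T = 2π/ω ≈ 15.2 years.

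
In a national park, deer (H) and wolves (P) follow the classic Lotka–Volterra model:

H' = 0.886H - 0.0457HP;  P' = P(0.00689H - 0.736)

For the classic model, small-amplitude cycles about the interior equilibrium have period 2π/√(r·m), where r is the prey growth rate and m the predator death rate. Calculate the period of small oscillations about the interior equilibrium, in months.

T ≈ 7.78 months

Here r = 0.886 and m = 0.736, so r·m = 0.652.
ω = √0.652 = 0.808 per month, hence T = 2π/ω ≈ 7.78 months.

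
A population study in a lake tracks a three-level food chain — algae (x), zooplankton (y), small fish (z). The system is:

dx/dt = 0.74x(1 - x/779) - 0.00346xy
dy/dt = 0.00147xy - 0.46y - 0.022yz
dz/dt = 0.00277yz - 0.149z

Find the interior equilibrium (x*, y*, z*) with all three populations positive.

From dz/dt = 0: 0.00277y* = 0.149, so y* = 53.8.
From dx/dt = 0: 0.74(1 - x*/779) = 0.00346·53.8, giving x* = 779·(1 - 0.252) = 583.
From dy/dt = 0: 0.00147·583 - 0.46 = 0.022z*, so z* = 0.397/0.022 = 18.1.

x* ≈ 583, y* ≈ 53.8, z* ≈ 18.1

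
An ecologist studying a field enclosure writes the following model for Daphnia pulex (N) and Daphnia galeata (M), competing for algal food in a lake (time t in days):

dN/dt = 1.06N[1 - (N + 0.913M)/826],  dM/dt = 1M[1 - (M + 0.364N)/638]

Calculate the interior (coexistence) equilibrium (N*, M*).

N* ≈ 365, M* ≈ 505

Setting both brackets to zero gives the nullclines N + 0.913M = 826 and 0.364N + M = 638.
Substituting M = 638 - 0.364N into the first: N(1 - 0.913·0.364) = 826 - 0.913·638.
So N* = 244/0.668 = 365, and then M* = 638 - 0.364·365 = 505.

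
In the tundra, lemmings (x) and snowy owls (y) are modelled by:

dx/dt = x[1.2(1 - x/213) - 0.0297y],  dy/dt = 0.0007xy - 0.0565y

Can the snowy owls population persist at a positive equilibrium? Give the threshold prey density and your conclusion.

Threshold x = 80.7; K > 80.7, so yes, the predator persists.

The predator equation gives dy/dt > 0 only when x > 0.0565/0.0007 = 80.7.
Without the predator, x → K = 213. Since 213 > 80.7, the predator can invade and persist.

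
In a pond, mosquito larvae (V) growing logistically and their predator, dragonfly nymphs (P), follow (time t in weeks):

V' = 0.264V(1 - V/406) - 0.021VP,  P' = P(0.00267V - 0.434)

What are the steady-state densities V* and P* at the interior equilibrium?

From dP/dt = 0 with P > 0: 0.00267V* = 0.434, so V* = 163.
Substitute into dV/dt = 0: 0.264(1 - 163/406) = 0.021P*.
The bracket is 0.6, giving P* = 0.158/0.021 = 7.54.

V* ≈ 163, P* ≈ 7.54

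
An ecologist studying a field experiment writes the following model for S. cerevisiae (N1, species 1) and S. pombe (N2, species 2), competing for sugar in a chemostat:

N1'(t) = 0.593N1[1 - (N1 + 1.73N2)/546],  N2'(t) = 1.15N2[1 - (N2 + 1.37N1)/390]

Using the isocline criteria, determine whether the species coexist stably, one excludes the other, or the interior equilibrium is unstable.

unstable coexistence (outcome depends on initial conditions)

Compare the nullcline intercepts: K1/α12 = 546/1.73 = 316 < K2 = 390; K2/α21 = 390/1.37 = 285 < K1 = 546.
Since both are reversed, neither can invade when rare; the interior point is a saddle.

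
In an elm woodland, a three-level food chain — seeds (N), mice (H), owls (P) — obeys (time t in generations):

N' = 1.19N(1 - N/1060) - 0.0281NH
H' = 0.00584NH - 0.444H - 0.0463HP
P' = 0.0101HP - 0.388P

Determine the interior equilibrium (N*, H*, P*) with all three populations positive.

From dP/dt = 0: 0.0101H* = 0.388, so H* = 38.4.
From dN/dt = 0: 1.19(1 - N*/1060) = 0.0281·38.4, giving N* = 1060·(1 - 0.907) = 98.4.
From dH/dt = 0: 0.00584·98.4 - 0.444 = 0.0463P*, so P* = 0.131/0.0463 = 2.83.

N* ≈ 98.4, H* ≈ 38.4, P* ≈ 2.83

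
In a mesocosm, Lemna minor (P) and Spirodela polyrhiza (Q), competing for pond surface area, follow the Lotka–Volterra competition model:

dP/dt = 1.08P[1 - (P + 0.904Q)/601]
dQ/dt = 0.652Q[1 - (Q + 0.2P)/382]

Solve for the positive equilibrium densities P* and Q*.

P* ≈ 312, Q* ≈ 320

Setting both brackets to zero gives the nullclines P + 0.904Q = 601 and 0.2P + Q = 382.
Substituting Q = 382 - 0.2P into the first: P(1 - 0.904·0.2) = 601 - 0.904·382.
So P* = 256/0.819 = 312, and then Q* = 382 - 0.2·312 = 320.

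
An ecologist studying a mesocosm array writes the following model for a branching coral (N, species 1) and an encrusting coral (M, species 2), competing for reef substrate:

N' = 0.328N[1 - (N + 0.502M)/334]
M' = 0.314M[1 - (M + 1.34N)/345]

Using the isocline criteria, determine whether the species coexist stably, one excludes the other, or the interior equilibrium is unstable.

species 1 excludes species 2

Compare the nullcline intercepts: K1/α12 = 334/0.502 = 665 > K2 = 345; K2/α21 = 345/1.34 = 257 < K1 = 334.
Since the inequalities point opposite ways, species 1 can invade but species 2 cannot.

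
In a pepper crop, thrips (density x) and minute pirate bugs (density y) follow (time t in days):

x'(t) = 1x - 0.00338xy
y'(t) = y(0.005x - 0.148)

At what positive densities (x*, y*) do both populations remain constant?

x* ≈ 29.6, y* ≈ 296

Set dy/dt = 0 with y > 0: 0.005x - 0.148 = 0, so x* = 0.148/0.005 = 29.6.
Set dx/dt = 0 with x > 0: 1 - 0.00338y = 0, so y* = 1/0.00338 = 296.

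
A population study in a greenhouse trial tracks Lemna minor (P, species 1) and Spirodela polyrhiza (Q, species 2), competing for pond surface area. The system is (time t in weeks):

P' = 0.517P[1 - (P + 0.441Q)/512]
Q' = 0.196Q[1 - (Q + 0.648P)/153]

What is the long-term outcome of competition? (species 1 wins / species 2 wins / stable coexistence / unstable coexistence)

species 1 excludes species 2

Compare the nullcline intercepts: K1/α12 = 512/0.441 = 1160 > K2 = 153; K2/α21 = 153/0.648 = 236 < K1 = 512.
Since the inequalities point opposite ways, species 1 can invade but species 2 cannot.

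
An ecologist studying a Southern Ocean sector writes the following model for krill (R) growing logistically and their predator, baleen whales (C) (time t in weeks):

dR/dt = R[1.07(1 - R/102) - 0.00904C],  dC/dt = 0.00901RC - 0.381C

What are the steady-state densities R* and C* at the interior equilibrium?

R* ≈ 42.3, C* ≈ 69.3

From dC/dt = 0 with C > 0: 0.00901R* = 0.381, so R* = 42.3.
Substitute into dR/dt = 0: 1.07(1 - 42.3/102) = 0.00904C*.
The bracket is 0.585, giving C* = 0.626/0.00904 = 69.3.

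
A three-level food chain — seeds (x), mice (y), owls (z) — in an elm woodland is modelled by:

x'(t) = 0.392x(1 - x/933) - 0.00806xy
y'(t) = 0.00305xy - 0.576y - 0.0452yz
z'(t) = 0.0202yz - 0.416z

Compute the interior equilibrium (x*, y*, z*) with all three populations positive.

From dz/dt = 0: 0.0202y* = 0.416, so y* = 20.6.
From dx/dt = 0: 0.392(1 - x*/933) = 0.00806·20.6, giving x* = 933·(1 - 0.423) = 538.
From dy/dt = 0: 0.00305·538 - 0.576 = 0.0452z*, so z* = 1.06/0.0452 = 23.6.

x* ≈ 538, y* ≈ 20.6, z* ≈ 23.6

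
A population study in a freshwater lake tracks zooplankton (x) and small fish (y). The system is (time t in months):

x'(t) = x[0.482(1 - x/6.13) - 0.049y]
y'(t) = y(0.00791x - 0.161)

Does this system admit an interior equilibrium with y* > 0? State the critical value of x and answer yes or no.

The predator equation gives dy/dt > 0 only when x > 0.161/0.00791 = 20.4.
Without the predator, x → K = 6.13. Since 6.13 < 20.4, the predator cannot invade.

Threshold x = 20.4; K < 20.4, so no, the predator goes extinct.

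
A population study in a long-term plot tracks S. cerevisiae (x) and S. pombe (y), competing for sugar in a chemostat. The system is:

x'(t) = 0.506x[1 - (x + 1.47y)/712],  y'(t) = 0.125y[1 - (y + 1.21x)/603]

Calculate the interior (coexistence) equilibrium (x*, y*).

Setting both brackets to zero gives the nullclines x + 1.47y = 712 and 1.21x + y = 603.
Substituting y = 603 - 1.21x into the first: x(1 - 1.47·1.21) = 712 - 1.47·603.
So x* = -174/-0.779 = 224, and then y* = 603 - 1.21·224 = 332.

x* ≈ 224, y* ≈ 332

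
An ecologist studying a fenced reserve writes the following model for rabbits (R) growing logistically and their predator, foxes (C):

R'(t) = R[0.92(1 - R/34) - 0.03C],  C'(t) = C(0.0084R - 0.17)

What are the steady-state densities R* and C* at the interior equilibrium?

From dC/dt = 0 with C > 0: 0.0084R* = 0.17, so R* = 20.2.
Substitute into dR/dt = 0: 0.92(1 - 20.2/34) = 0.03C*.
The bracket is 0.405, giving C* = 0.372/0.03 = 12.4.

R* ≈ 20.2, C* ≈ 12.4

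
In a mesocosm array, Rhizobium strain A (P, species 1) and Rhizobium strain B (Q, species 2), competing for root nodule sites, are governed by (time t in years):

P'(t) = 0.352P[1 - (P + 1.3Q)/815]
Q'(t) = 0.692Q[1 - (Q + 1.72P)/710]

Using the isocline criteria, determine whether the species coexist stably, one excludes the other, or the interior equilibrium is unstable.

Compare the nullcline intercepts: K1/α12 = 815/1.3 = 627 < K2 = 710; K2/α21 = 710/1.72 = 413 < K1 = 815.
Since both are reversed, neither can invade when rare; the interior point is a saddle.

unstable coexistence (outcome depends on initial conditions)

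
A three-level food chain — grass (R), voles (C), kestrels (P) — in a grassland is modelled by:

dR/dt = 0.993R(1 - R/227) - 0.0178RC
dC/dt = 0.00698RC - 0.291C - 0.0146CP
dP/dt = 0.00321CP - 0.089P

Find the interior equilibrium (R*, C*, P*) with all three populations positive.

From dP/dt = 0: 0.00321C* = 0.089, so C* = 27.7.
From dR/dt = 0: 0.993(1 - R*/227) = 0.0178·27.7, giving R* = 227·(1 - 0.497) = 114.
From dC/dt = 0: 0.00698·114 - 0.291 = 0.0146P*, so P* = 0.506/0.0146 = 34.7.

R* ≈ 114, C* ≈ 27.7, P* ≈ 34.7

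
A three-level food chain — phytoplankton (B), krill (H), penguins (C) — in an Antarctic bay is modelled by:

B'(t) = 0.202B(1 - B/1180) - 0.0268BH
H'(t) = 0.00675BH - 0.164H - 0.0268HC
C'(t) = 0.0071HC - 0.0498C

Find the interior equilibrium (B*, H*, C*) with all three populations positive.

From dC/dt = 0: 0.0071H* = 0.0498, so H* = 7.01.
From dB/dt = 0: 0.202(1 - B*/1180) = 0.0268·7.01, giving B* = 1180·(1 - 0.931) = 81.9.
From dH/dt = 0: 0.00675·81.9 - 0.164 = 0.0268C*, so C* = 0.389/0.0268 = 14.5.

B* ≈ 81.9, H* ≈ 7.01, C* ≈ 14.5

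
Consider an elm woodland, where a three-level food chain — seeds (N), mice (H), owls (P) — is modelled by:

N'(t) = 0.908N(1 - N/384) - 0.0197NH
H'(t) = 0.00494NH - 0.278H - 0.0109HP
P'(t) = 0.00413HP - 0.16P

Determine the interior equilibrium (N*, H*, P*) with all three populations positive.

From dP/dt = 0: 0.00413H* = 0.16, so H* = 38.7.
From dN/dt = 0: 0.908(1 - N*/384) = 0.0197·38.7, giving N* = 384·(1 - 0.841) = 61.2.
From dH/dt = 0: 0.00494·61.2 - 0.278 = 0.0109P*, so P* = 0.0245/0.0109 = 2.25.

N* ≈ 61.2, H* ≈ 38.7, P* ≈ 2.25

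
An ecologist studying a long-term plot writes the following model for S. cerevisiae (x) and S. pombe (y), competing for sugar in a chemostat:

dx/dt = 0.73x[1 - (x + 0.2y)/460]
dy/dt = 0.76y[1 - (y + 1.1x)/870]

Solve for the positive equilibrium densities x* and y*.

Setting both brackets to zero gives the nullclines x + 0.2y = 460 and 1.1x + y = 870.
Substituting y = 870 - 1.1x into the first: x(1 - 0.2·1.1) = 460 - 0.2·870.
So x* = 286/0.78 = 367, and then y* = 870 - 1.1·367 = 467.

x* ≈ 367, y* ≈ 467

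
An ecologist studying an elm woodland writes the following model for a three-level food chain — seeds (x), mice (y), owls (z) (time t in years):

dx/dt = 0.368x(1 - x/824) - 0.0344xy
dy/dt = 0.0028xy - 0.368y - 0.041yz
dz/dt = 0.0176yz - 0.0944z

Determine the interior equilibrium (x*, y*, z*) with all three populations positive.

From dz/dt = 0: 0.0176y* = 0.0944, so y* = 5.36.
From dx/dt = 0: 0.368(1 - x*/824) = 0.0344·5.36, giving x* = 824·(1 - 0.501) = 411.
From dy/dt = 0: 0.0028·411 - 0.368 = 0.041z*, so z* = 0.782/0.041 = 19.1.

x* ≈ 411, y* ≈ 5.36, z* ≈ 19.1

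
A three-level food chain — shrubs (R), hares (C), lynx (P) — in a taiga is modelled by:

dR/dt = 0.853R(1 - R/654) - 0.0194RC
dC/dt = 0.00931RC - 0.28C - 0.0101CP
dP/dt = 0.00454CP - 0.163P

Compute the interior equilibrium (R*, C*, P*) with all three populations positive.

From dP/dt = 0: 0.00454C* = 0.163, so C* = 35.9.
From dR/dt = 0: 0.853(1 - R*/654) = 0.0194·35.9, giving R* = 654·(1 - 0.817) = 120.
From dC/dt = 0: 0.00931·120 - 0.28 = 0.0101P*, so P* = 0.837/0.0101 = 82.9.

R* ≈ 120, C* ≈ 35.9, P* ≈ 82.9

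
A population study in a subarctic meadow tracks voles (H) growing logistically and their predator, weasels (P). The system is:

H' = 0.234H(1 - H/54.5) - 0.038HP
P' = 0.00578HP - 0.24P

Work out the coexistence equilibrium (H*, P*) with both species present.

From dP/dt = 0 with P > 0: 0.00578H* = 0.24, so H* = 41.5.
Substitute into dH/dt = 0: 0.234(1 - 41.5/54.5) = 0.038P*.
The bracket is 0.238, giving P* = 0.0557/0.038 = 1.47.

H* ≈ 41.5, P* ≈ 1.47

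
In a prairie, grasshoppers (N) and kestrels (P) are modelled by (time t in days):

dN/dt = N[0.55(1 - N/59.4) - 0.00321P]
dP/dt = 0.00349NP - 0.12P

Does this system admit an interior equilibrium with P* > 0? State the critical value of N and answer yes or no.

Threshold N = 34.4; K > 34.4, so yes, the predator persists.

The predator equation gives dP/dt > 0 only when N > 0.12/0.00349 = 34.4.
Without the predator, N → K = 59.4. Since 59.4 > 34.4, the predator can invade and persist.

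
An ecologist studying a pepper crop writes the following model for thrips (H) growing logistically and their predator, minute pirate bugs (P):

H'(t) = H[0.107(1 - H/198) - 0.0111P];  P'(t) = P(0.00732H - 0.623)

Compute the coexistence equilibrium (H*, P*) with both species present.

H* ≈ 85.1, P* ≈ 5.5

From dP/dt = 0 with P > 0: 0.00732H* = 0.623, so H* = 85.1.
Substitute into dH/dt = 0: 0.107(1 - 85.1/198) = 0.0111P*.
The bracket is 0.57, giving P* = 0.061/0.0111 = 5.5.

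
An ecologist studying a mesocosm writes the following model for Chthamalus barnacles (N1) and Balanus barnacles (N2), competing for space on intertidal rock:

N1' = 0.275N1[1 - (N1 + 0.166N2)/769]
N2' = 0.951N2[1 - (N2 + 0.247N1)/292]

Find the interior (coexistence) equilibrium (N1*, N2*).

Setting both brackets to zero gives the nullclines N1 + 0.166N2 = 769 and 0.247N1 + N2 = 292.
Substituting N2 = 292 - 0.247N1 into the first: N1(1 - 0.166·0.247) = 769 - 0.166·292.
So N1* = 721/0.959 = 751, and then N2* = 292 - 0.247·751 = 106.

N1* ≈ 751, N2* ≈ 106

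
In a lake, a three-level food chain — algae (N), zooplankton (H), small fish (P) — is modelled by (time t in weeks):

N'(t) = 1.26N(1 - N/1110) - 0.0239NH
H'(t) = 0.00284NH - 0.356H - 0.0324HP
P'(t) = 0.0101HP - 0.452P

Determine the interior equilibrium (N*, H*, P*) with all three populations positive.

From dP/dt = 0: 0.0101H* = 0.452, so H* = 44.8.
From dN/dt = 0: 1.26(1 - N*/1110) = 0.0239·44.8, giving N* = 1110·(1 - 0.849) = 168.
From dH/dt = 0: 0.00284·168 - 0.356 = 0.0324P*, so P* = 0.12/0.0324 = 3.72.

N* ≈ 168, H* ≈ 44.8, P* ≈ 3.72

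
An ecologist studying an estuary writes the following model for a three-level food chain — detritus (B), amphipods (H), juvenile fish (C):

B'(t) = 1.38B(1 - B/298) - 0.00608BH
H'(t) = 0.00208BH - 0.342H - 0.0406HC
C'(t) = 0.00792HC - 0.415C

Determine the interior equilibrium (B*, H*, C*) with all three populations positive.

From dC/dt = 0: 0.00792H* = 0.415, so H* = 52.4.
From dB/dt = 0: 1.38(1 - B*/298) = 0.00608·52.4, giving B* = 298·(1 - 0.231) = 229.
From dH/dt = 0: 0.00208·229 - 0.342 = 0.0406C*, so C* = 0.135/0.0406 = 3.32.

B* ≈ 229, H* ≈ 52.4, C* ≈ 3.32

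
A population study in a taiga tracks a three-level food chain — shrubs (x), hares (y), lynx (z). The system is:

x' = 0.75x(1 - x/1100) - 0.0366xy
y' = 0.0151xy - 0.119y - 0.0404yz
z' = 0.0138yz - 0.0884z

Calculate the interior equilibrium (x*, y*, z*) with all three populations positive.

From dz/dt = 0: 0.0138y* = 0.0884, so y* = 6.41.
From dx/dt = 0: 0.75(1 - x*/1100) = 0.0366·6.41, giving x* = 1100·(1 - 0.313) = 756.
From dy/dt = 0: 0.0151·756 - 0.119 = 0.0404z*, so z* = 11.3/0.0404 = 280.

x* ≈ 756, y* ≈ 6.41, z* ≈ 280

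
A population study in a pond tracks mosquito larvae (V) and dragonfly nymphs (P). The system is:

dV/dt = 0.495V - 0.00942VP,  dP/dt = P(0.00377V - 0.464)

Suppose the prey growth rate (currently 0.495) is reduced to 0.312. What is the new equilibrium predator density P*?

At the interior fixed point, setting dV/dt = 0 with V > 0 fixes P* = (prey growth rate)/(VP coefficient) — independent of the other coefficients.
With the change, P* = 0.312/0.00942 = 33.1; it falls from 52.5.

P* ≈ 33.1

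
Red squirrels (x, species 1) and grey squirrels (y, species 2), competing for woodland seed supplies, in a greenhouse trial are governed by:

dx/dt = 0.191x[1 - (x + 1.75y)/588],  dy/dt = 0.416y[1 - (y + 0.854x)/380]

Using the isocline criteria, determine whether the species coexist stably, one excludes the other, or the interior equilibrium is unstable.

unstable coexistence (outcome depends on initial conditions)

Compare the nullcline intercepts: K1/α12 = 588/1.75 = 336 < K2 = 380; K2/α21 = 380/0.854 = 445 < K1 = 588.
Since both are reversed, neither can invade when rare; the interior point is a saddle.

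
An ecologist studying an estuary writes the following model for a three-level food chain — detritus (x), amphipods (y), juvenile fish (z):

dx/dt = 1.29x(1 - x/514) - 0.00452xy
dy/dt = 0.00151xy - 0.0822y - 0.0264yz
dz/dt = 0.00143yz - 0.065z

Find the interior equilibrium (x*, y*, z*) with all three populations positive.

x* ≈ 432, y* ≈ 45.5, z* ≈ 21.6

From dz/dt = 0: 0.00143y* = 0.065, so y* = 45.5.
From dx/dt = 0: 1.29(1 - x*/514) = 0.00452·45.5, giving x* = 514·(1 - 0.159) = 432.
From dy/dt = 0: 0.00151·432 - 0.0822 = 0.0264z*, so z* = 0.57/0.0264 = 21.6.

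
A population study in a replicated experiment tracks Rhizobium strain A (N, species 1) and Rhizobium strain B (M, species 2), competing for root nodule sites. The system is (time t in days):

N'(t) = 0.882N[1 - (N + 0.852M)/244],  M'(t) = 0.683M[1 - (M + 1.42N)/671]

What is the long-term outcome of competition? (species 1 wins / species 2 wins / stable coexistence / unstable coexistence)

Compare the nullcline intercepts: K1/α12 = 244/0.852 = 286 < K2 = 671; K2/α21 = 671/1.42 = 473 > K1 = 244.
Since the inequalities point opposite ways, species 2 can invade but species 1 cannot.

species 2 excludes species 1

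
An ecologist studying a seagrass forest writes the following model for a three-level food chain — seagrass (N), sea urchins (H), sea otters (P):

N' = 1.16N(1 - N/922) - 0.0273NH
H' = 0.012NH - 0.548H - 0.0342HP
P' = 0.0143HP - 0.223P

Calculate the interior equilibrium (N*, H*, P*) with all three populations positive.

N* ≈ 584, H* ≈ 15.6, P* ≈ 189

From dP/dt = 0: 0.0143H* = 0.223, so H* = 15.6.
From dN/dt = 0: 1.16(1 - N*/922) = 0.0273·15.6, giving N* = 922·(1 - 0.367) = 584.
From dH/dt = 0: 0.012·584 - 0.548 = 0.0342P*, so P* = 6.46/0.0342 = 189.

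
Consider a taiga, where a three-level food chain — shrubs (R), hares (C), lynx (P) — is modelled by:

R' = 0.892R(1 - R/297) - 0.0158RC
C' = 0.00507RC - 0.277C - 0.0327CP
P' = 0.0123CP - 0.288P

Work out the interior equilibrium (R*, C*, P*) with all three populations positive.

R* ≈ 174, C* ≈ 23.4, P* ≈ 18.5

From dP/dt = 0: 0.0123C* = 0.288, so C* = 23.4.
From dR/dt = 0: 0.892(1 - R*/297) = 0.0158·23.4, giving R* = 297·(1 - 0.415) = 174.
From dC/dt = 0: 0.00507·174 - 0.277 = 0.0327P*, so P* = 0.604/0.0327 = 18.5.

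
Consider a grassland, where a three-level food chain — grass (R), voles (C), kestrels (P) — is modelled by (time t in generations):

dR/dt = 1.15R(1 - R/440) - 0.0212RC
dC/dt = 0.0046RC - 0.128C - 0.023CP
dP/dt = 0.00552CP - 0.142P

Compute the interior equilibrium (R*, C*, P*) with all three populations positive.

R* ≈ 231, C* ≈ 25.7, P* ≈ 40.7

From dP/dt = 0: 0.00552C* = 0.142, so C* = 25.7.
From dR/dt = 0: 1.15(1 - R*/440) = 0.0212·25.7, giving R* = 440·(1 - 0.474) = 231.
From dC/dt = 0: 0.0046·231 - 0.128 = 0.023P*, so P* = 0.936/0.023 = 40.7.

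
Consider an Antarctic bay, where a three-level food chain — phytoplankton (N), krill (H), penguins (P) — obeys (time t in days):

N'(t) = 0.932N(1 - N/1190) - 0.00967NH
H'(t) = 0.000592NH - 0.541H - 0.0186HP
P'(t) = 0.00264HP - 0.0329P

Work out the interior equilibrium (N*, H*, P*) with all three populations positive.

From dP/dt = 0: 0.00264H* = 0.0329, so H* = 12.5.
From dN/dt = 0: 0.932(1 - N*/1190) = 0.00967·12.5, giving N* = 1190·(1 - 0.129) = 1040.
From dH/dt = 0: 0.000592·1040 - 0.541 = 0.0186P*, so P* = 0.0724/0.0186 = 3.89.

N* ≈ 1040, H* ≈ 12.5, P* ≈ 3.89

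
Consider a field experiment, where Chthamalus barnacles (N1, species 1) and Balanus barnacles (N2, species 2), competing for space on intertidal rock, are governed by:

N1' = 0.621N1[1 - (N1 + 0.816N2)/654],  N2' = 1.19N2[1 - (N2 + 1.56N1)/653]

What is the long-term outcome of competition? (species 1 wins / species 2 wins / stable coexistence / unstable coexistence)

species 1 excludes species 2

Compare the nullcline intercepts: K1/α12 = 654/0.816 = 801 > K2 = 653; K2/α21 = 653/1.56 = 419 < K1 = 654.
Since the inequalities point opposite ways, species 1 can invade but species 2 cannot.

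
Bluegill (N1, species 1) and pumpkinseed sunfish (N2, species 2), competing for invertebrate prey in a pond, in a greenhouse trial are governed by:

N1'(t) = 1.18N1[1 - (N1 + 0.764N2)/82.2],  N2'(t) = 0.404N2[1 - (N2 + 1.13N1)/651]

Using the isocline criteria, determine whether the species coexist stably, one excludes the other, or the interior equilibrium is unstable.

Compare the nullcline intercepts: K1/α12 = 82.2/0.764 = 108 < K2 = 651; K2/α21 = 651/1.13 = 576 > K1 = 82.2.
Since the inequalities point opposite ways, species 2 can invade but species 1 cannot.

species 2 excludes species 1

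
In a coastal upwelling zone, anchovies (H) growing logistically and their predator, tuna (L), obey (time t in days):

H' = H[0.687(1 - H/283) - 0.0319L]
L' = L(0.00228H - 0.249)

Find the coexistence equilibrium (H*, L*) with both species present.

H* ≈ 109, L* ≈ 13.2

From dL/dt = 0 with L > 0: 0.00228H* = 0.249, so H* = 109.
Substitute into dH/dt = 0: 0.687(1 - 109/283) = 0.0319L*.
The bracket is 0.614, giving L* = 0.422/0.0319 = 13.2.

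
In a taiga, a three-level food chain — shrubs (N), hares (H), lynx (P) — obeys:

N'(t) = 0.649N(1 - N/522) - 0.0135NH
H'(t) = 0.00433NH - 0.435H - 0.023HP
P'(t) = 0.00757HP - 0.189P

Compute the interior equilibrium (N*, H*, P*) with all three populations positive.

N* ≈ 251, H* ≈ 25, P* ≈ 28.3

From dP/dt = 0: 0.00757H* = 0.189, so H* = 25.
From dN/dt = 0: 0.649(1 - N*/522) = 0.0135·25, giving N* = 522·(1 - 0.519) = 251.
From dH/dt = 0: 0.00433·251 - 0.435 = 0.023P*, so P* = 0.651/0.023 = 28.3.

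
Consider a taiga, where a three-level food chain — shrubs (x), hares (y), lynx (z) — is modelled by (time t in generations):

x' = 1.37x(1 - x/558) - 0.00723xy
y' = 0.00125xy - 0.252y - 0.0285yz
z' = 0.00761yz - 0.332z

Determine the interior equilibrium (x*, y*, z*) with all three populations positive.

x* ≈ 430, y* ≈ 43.6, z* ≈ 10

From dz/dt = 0: 0.00761y* = 0.332, so y* = 43.6.
From dx/dt = 0: 1.37(1 - x*/558) = 0.00723·43.6, giving x* = 558·(1 - 0.23) = 430.
From dy/dt = 0: 0.00125·430 - 0.252 = 0.0285z*, so z* = 0.285/0.0285 = 10.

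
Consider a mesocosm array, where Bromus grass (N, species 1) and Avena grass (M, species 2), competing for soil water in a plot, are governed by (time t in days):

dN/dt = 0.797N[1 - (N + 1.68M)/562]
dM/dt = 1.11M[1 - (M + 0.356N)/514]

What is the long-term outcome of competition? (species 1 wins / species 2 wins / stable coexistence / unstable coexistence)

Compare the nullcline intercepts: K1/α12 = 562/1.68 = 335 < K2 = 514; K2/α21 = 514/0.356 = 1440 > K1 = 562.
Since the inequalities point opposite ways, species 2 can invade but species 1 cannot.

species 2 excludes species 1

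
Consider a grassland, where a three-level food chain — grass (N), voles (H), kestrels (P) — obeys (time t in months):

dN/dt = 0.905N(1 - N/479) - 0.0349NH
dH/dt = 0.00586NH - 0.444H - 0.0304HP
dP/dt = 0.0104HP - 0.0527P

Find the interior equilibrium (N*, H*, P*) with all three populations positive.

N* ≈ 385, H* ≈ 5.07, P* ≈ 59.7

From dP/dt = 0: 0.0104H* = 0.0527, so H* = 5.07.
From dN/dt = 0: 0.905(1 - N*/479) = 0.0349·5.07, giving N* = 479·(1 - 0.195) = 385.
From dH/dt = 0: 0.00586·385 - 0.444 = 0.0304P*, so P* = 1.81/0.0304 = 59.7.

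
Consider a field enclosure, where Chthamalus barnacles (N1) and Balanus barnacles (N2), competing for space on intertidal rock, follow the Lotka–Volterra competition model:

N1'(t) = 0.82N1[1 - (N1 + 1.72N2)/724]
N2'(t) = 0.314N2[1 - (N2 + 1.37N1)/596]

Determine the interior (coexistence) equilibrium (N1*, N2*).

N1* ≈ 222, N2* ≈ 292

Setting both brackets to zero gives the nullclines N1 + 1.72N2 = 724 and 1.37N1 + N2 = 596.
Substituting N2 = 596 - 1.37N1 into the first: N1(1 - 1.72·1.37) = 724 - 1.72·596.
So N1* = -301/-1.36 = 222, and then N2* = 596 - 1.37·222 = 292.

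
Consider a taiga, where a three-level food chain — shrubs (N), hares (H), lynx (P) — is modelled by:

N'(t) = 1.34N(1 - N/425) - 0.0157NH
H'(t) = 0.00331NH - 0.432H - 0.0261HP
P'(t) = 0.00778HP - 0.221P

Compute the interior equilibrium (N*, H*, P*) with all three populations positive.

From dP/dt = 0: 0.00778H* = 0.221, so H* = 28.4.
From dN/dt = 0: 1.34(1 - N*/425) = 0.0157·28.4, giving N* = 425·(1 - 0.333) = 284.
From dH/dt = 0: 0.00331·284 - 0.432 = 0.0261P*, so P* = 0.507/0.0261 = 19.4.

N* ≈ 284, H* ≈ 28.4, P* ≈ 19.4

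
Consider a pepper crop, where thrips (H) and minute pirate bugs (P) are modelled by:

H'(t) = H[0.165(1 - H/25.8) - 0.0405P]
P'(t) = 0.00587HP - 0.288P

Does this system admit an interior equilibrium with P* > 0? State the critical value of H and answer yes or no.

Threshold H = 49.1; K < 49.1, so no, the predator goes extinct.

The predator equation gives dP/dt > 0 only when H > 0.288/0.00587 = 49.1.
Without the predator, H → K = 25.8. Since 25.8 < 49.1, the predator cannot invade.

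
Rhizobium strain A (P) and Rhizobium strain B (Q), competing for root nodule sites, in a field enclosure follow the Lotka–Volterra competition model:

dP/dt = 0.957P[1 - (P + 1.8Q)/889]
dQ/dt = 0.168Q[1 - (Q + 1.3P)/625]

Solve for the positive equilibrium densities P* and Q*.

P* ≈ 176, Q* ≈ 396

Setting both brackets to zero gives the nullclines P + 1.8Q = 889 and 1.3P + Q = 625.
Substituting Q = 625 - 1.3P into the first: P(1 - 1.8·1.3) = 889 - 1.8·625.
So P* = -236/-1.34 = 176, and then Q* = 625 - 1.3·176 = 396.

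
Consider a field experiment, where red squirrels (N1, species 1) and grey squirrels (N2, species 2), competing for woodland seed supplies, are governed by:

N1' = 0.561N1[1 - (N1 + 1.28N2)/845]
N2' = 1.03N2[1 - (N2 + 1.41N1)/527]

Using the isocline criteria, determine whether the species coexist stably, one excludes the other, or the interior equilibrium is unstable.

Compare the nullcline intercepts: K1/α12 = 845/1.28 = 660 > K2 = 527; K2/α21 = 527/1.41 = 374 < K1 = 845.
Since the inequalities point opposite ways, species 1 can invade but species 2 cannot.

species 1 excludes species 2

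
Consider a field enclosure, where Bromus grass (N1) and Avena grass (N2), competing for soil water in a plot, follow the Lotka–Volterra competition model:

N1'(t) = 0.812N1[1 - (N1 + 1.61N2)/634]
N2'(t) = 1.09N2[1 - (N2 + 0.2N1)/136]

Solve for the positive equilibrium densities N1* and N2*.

N1* ≈ 612, N2* ≈ 13.6

Setting both brackets to zero gives the nullclines N1 + 1.61N2 = 634 and 0.2N1 + N2 = 136.
Substituting N2 = 136 - 0.2N1 into the first: N1(1 - 1.61·0.2) = 634 - 1.61·136.
So N1* = 415/0.678 = 612, and then N2* = 136 - 0.2·612 = 13.6.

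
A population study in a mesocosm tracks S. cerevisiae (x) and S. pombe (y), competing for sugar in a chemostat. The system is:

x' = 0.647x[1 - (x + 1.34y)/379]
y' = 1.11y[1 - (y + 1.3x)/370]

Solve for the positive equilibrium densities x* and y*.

x* ≈ 157, y* ≈ 165

Setting both brackets to zero gives the nullclines x + 1.34y = 379 and 1.3x + y = 370.
Substituting y = 370 - 1.3x into the first: x(1 - 1.34·1.3) = 379 - 1.34·370.
So x* = -117/-0.742 = 157, and then y* = 370 - 1.3·157 = 165.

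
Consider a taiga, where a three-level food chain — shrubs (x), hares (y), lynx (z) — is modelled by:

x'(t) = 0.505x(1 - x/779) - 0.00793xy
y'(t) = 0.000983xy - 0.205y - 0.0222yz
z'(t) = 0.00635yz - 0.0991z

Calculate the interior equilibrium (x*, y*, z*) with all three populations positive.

From dz/dt = 0: 0.00635y* = 0.0991, so y* = 15.6.
From dx/dt = 0: 0.505(1 - x*/779) = 0.00793·15.6, giving x* = 779·(1 - 0.245) = 588.
From dy/dt = 0: 0.000983·588 - 0.205 = 0.0222z*, so z* = 0.373/0.0222 = 16.8.

x* ≈ 588, y* ≈ 15.6, z* ≈ 16.8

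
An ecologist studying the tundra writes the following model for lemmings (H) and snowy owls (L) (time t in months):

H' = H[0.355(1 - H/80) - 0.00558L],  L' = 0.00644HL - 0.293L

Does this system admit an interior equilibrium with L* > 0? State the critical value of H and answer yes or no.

The predator equation gives dL/dt > 0 only when H > 0.293/0.00644 = 45.5.
Without the predator, H → K = 80. Since 80 > 45.5, the predator can invade and persist.

Threshold H = 45.5; K > 45.5, so yes, the predator persists.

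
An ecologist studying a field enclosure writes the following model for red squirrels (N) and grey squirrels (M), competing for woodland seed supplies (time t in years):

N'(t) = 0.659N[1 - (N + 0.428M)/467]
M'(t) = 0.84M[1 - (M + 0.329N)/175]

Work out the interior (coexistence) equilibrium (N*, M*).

N* ≈ 456, M* ≈ 24.9

Setting both brackets to zero gives the nullclines N + 0.428M = 467 and 0.329N + M = 175.
Substituting M = 175 - 0.329N into the first: N(1 - 0.428·0.329) = 467 - 0.428·175.
So N* = 392/0.859 = 456, and then M* = 175 - 0.329·456 = 24.9.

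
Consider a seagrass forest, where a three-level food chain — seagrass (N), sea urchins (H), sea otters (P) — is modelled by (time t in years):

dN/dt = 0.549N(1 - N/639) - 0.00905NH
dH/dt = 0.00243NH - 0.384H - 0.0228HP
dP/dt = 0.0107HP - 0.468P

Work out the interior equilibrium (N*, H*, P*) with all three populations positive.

N* ≈ 178, H* ≈ 43.7, P* ≈ 2.16

From dP/dt = 0: 0.0107H* = 0.468, so H* = 43.7.
From dN/dt = 0: 0.549(1 - N*/639) = 0.00905·43.7, giving N* = 639·(1 - 0.721) = 178.
From dH/dt = 0: 0.00243·178 - 0.384 = 0.0228P*, so P* = 0.0492/0.0228 = 2.16.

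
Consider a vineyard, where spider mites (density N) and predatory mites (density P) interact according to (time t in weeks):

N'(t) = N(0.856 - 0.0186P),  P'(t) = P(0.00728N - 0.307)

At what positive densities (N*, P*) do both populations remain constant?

N* ≈ 42.2, P* ≈ 46

Set dP/dt = 0 with P > 0: 0.00728N - 0.307 = 0, so N* = 0.307/0.00728 = 42.2.
Set dN/dt = 0 with N > 0: 0.856 - 0.0186P = 0, so P* = 0.856/0.0186 = 46.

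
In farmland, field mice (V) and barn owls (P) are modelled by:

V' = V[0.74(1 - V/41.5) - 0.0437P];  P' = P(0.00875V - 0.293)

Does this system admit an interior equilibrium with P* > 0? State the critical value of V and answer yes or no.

Threshold V = 33.5; K > 33.5, so yes, the predator persists.

The predator equation gives dP/dt > 0 only when V > 0.293/0.00875 = 33.5.
Without the predator, V → K = 41.5. Since 41.5 > 33.5, the predator can invade and persist.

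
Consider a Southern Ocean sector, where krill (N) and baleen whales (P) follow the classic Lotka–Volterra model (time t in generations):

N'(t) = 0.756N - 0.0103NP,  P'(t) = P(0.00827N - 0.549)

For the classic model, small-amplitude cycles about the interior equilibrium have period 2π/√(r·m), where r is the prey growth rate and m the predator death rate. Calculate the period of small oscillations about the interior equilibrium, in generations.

Here r = 0.756 and m = 0.549, so r·m = 0.415.
ω = √0.415 = 0.644 per generation, hence T = 2π/ω ≈ 9.75 generations.

T ≈ 9.75 generations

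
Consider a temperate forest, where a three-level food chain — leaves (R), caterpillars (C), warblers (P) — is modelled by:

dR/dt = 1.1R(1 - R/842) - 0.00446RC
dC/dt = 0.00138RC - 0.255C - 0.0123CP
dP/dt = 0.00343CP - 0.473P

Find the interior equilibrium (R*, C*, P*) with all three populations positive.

From dP/dt = 0: 0.00343C* = 0.473, so C* = 138.
From dR/dt = 0: 1.1(1 - R*/842) = 0.00446·138, giving R* = 842·(1 - 0.559) = 371.
From dC/dt = 0: 0.00138·371 - 0.255 = 0.0123P*, so P* = 0.257/0.0123 = 20.9.

R* ≈ 371, C* ≈ 138, P* ≈ 20.9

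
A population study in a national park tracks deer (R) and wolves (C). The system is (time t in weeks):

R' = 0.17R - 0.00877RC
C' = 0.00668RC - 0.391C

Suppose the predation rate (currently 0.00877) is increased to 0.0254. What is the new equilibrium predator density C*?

At the interior fixed point, setting dR/dt = 0 with R > 0 fixes C* = (prey growth rate)/(RC coefficient) — independent of the other coefficients.
With the change, C* = 0.17/0.0254 = 6.69; it falls from 19.4.

C* ≈ 6.69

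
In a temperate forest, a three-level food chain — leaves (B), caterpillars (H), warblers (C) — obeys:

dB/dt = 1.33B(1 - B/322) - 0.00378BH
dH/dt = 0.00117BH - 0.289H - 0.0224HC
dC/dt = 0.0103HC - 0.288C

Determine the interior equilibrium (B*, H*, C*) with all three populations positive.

B* ≈ 296, H* ≈ 28, C* ≈ 2.58

From dC/dt = 0: 0.0103H* = 0.288, so H* = 28.
From dB/dt = 0: 1.33(1 - B*/322) = 0.00378·28, giving B* = 322·(1 - 0.0795) = 296.
From dH/dt = 0: 0.00117·296 - 0.289 = 0.0224C*, so C* = 0.0578/0.0224 = 2.58.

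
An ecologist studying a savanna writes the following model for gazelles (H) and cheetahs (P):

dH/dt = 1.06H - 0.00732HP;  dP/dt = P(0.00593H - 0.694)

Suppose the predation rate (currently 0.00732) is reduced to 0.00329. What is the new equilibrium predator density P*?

P* ≈ 322

At the interior fixed point, setting dH/dt = 0 with H > 0 fixes P* = (prey growth rate)/(HP coefficient) — independent of the other coefficients.
With the change, P* = 1.06/0.00329 = 322; it rises from 145.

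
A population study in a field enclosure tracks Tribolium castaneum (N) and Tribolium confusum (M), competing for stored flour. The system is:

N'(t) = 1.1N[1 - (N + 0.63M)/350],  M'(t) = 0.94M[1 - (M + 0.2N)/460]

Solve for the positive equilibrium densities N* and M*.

Setting both brackets to zero gives the nullclines N + 0.63M = 350 and 0.2N + M = 460.
Substituting M = 460 - 0.2N into the first: N(1 - 0.63·0.2) = 350 - 0.63·460.
So N* = 60.2/0.874 = 68.9, and then M* = 460 - 0.2·68.9 = 446.

N* ≈ 68.9, M* ≈ 446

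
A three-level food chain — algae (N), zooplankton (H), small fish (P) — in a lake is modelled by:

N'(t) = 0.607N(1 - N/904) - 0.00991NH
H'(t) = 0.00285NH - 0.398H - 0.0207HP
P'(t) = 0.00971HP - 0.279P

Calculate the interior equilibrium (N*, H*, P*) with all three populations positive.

From dP/dt = 0: 0.00971H* = 0.279, so H* = 28.7.
From dN/dt = 0: 0.607(1 - N*/904) = 0.00991·28.7, giving N* = 904·(1 - 0.469) = 480.
From dH/dt = 0: 0.00285·480 - 0.398 = 0.0207P*, so P* = 0.97/0.0207 = 46.9.

N* ≈ 480, H* ≈ 28.7, P* ≈ 46.9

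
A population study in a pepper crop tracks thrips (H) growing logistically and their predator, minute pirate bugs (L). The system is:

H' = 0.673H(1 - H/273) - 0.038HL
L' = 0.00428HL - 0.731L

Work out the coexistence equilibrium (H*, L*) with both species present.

H* ≈ 171, L* ≈ 6.63

From dL/dt = 0 with L > 0: 0.00428H* = 0.731, so H* = 171.
Substitute into dH/dt = 0: 0.673(1 - 171/273) = 0.038L*.
The bracket is 0.374, giving L* = 0.252/0.038 = 6.63.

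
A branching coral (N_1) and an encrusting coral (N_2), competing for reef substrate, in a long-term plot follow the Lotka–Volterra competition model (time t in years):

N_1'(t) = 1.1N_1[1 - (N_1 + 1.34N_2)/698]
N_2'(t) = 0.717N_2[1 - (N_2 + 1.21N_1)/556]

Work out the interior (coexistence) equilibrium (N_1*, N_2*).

N_1* ≈ 75.7, N_2* ≈ 464

Setting both brackets to zero gives the nullclines N_1 + 1.34N_2 = 698 and 1.21N_1 + N_2 = 556.
Substituting N_2 = 556 - 1.21N_1 into the first: N_1(1 - 1.34·1.21) = 698 - 1.34·556.
So N_1* = -47/-0.621 = 75.7, and then N_2* = 556 - 1.21·75.7 = 464.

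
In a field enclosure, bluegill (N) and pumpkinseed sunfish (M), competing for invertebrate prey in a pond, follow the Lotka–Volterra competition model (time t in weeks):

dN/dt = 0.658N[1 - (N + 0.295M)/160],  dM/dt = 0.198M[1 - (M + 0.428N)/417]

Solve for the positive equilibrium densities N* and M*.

Setting both brackets to zero gives the nullclines N + 0.295M = 160 and 0.428N + M = 417.
Substituting M = 417 - 0.428N into the first: N(1 - 0.295·0.428) = 160 - 0.295·417.
So N* = 37/0.874 = 42.3, and then M* = 417 - 0.428·42.3 = 399.

N* ≈ 42.3, M* ≈ 399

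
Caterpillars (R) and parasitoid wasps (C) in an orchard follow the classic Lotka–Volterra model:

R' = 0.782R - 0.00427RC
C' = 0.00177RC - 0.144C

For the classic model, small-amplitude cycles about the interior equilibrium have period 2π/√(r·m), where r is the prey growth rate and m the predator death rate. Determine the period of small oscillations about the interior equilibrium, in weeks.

T ≈ 18.7 weeks

Here r = 0.782 and m = 0.144, so r·m = 0.113.
ω = √0.113 = 0.336 per week, hence T = 2π/ω ≈ 18.7 weeks.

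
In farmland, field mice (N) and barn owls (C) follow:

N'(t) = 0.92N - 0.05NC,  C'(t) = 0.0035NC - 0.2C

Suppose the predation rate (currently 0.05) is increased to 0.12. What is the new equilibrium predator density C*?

At the interior fixed point, setting dN/dt = 0 with N > 0 fixes C* = (prey growth rate)/(NC coefficient) — independent of the other coefficients.
With the change, C* = 0.92/0.12 = 7.67; it falls from 18.4.

C* ≈ 7.67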